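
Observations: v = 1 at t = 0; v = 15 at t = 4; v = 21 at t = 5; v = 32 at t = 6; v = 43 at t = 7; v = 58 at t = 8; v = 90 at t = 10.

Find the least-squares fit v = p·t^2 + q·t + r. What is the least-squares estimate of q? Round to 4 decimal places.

Entries of AᵀA: Σt^2·t^2 = 18674, Σt^2·t = 2260, Σt^2 = 290, Σt·t = 290, Σt = 40, Σ1 = 7.
Right-hand side: Σt^2·v = 16736, Σt·v = 2022, Σv = 260.
AᵀA·[p, q, r]ᵀ = Aᵀv becomes [[18674, 2260, 290]; [2260, 290, 40]; [290, 40, 7]]·[p, q, r]ᵀ = [16736, 2022, 260]ᵀ.
Row-reducing yields p = 15082/15981, q = -42481/79905, r = 824/761.

q = -0.5316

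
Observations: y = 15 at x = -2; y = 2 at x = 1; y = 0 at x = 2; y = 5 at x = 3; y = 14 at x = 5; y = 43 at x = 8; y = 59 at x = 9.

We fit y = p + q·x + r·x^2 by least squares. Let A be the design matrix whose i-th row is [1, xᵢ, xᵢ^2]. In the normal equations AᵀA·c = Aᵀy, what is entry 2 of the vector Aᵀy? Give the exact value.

Entry 2 ↔ basis x, so (Aᵀy)_{2} = Σᵢ (x)·yᵢ = (-2)·(15) + (1)·(2) + (2)·(0) + (3)·(5) + (5)·(14) + (8)·(43) + (9)·(59) = 932.

932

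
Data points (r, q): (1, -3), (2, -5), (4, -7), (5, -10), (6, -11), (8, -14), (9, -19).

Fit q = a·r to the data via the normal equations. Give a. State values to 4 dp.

a = -1.9383

The normal equations are: 227·a = -440.
a = (-440)/227 = -1.93833.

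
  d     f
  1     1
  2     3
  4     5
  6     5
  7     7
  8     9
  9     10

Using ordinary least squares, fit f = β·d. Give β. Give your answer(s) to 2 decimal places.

β = 1.07

Entries of AᵀA: Σd·d = 251.
For Aᵀf: Σd·f = 268.
Hence β = 268 / 251 ≈ 1.06773.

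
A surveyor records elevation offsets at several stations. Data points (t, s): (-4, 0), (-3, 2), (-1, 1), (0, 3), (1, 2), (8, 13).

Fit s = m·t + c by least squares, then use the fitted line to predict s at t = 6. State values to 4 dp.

The normal system XᵀX·[m, c]ᵀ = Xᵀs is [[91, 1]; [1, 6]]·[m, c]ᵀ = [99, 21]ᵀ.
Determinant 91·6 − 1² = 545.
m = (99·6 − 1·21)/545 = 573/545; c = (91·21 − 1·99)/545 = 1812/545.
At t = 6: ŝ = (573/545)·(6) + (1812/545)·(1) = 1050/109.

ŝ = 9.6330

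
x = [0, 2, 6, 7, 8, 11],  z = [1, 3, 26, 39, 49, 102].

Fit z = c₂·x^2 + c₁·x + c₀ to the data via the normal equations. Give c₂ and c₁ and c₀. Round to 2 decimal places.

Sums needed: Σx^2·x^2 = 22450, Σx^2·x = 2410, Σx^2 = 274, Σx·x = 274, Σx = 34, Σ1 = 6.
Moment sums: Σx^2·z = 18337, Σx·z = 1949, Σz = 220.
So MᵀM·[c₂, c₁, c₀]ᵀ = Mᵀz: [[22450, 2410, 274]; [2410, 274, 34]; [274, 34, 6]]·[c₂, c₁, c₀]ᵀ = [18337, 1949, 220]ᵀ.
Inverting the 3×3 Gram matrix, [c₂, c₁, c₀]ᵀ = [27055/27456, -48097/27456, 51/32]ᵀ.

c₂ = 0.99, c₁ = -1.75, c₀ = 1.59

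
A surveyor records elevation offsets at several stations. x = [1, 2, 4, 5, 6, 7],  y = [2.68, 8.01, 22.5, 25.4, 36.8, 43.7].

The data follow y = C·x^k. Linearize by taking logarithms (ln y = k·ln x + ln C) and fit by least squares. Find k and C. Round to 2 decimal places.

With ln yᵢ as the transformed response and ln xᵢ as the regressor:
Σln x = 7.4265, Σ(ln x)² = 11.9895, Σln y = 16.7976, Σln x·ln y = 24.7752.
Normal system: [[11.9895, 7.4265]; [7.4265, 6]]·[k, ln C]ᵀ = [24.7752, 16.7976]ᵀ.
Solving (det = 16.7835): k = 1.42418, ln C = 1.03682, so C = exp(1.03682) = 2.82023.

k = 1.42, C = 2.82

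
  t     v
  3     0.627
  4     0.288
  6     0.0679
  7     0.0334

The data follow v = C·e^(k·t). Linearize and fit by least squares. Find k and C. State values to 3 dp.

k = -0.731, C = 5.500

Taking logs, ln v = k·t + ln C, so regress ln v on t.
XᵀX = [[110.0000, 20.0000]; [20.0000, 4]], rhs = [-46.3123, -7.8005]ᵀ  (here Σt = 20.0000, Σ(t)² = 110.0000, Σln v = -7.8005, Σt·ln v = -46.3123).
Solving (det = 40.0000): k = -0.73097, ln C = 1.70472, so C = exp(1.70472) = 5.49986.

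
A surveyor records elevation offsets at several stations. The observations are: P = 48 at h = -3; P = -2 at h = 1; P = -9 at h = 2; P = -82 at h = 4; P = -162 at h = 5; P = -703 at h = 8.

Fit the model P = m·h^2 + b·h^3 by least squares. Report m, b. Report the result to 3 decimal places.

m = 0.882, b = -1.483

Setting ∂/∂m … = 0 gives: 5075·m + 36707·b = -49960;  36707·m + 282659·b = -386804.
(Σh^2·h^2 = 5075, Σh^2·h^3 = 36707, Σh^3·h^3 = 282659, Σh^2·P = -49960, Σh^3·P = -386804.)
Determinant 5075·282659 − 36707² = 87090576.
m = ((-49960)·282659 − 36707·(-386804))/87090576 = 19192697/21772644; b = (5075·(-386804) − 36707·(-49960))/87090576 = -32287145/21772644.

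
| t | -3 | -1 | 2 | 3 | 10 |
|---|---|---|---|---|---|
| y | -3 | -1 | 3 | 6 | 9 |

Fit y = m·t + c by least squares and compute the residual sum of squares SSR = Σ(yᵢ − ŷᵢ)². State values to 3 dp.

SSR = 8.883

From the data, Σt·t = 123, Σt = 11, Σ1 = 5.
Right-hand side: Σt·y = 124, Σy = 14.
So XᵀX·[m, c]ᵀ = Xᵀy: [[123, 11]; [11, 5]]·[m, c]ᵀ = [124, 14]ᵀ.
Δ = 123·5 − 11² = 494.
m = (124·5 − 11·14)/494 = 233/247; c = (123·14 − 11·124)/494 = 179/247.
Residuals: -17/19, -193/247, 96/247, 604/247, -22/19; SSR = 2194/247.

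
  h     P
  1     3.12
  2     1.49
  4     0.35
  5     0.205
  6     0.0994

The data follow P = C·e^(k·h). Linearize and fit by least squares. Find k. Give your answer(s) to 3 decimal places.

Taking logs, ln P = k·h + ln C, so regress ln P on h.
Σh = 18.0000, Σ(h)² = 82.0000, Σln P = -3.4066, Σh·ln P = -24.0392.
Equations: 82.0000·k + 18.0000·ln C = -24.0392;  18.0000·k + 5·ln C = -3.4066.
Δ = 82.0000·5 − (18.0000)² = 86.0000; k = (-24.0392·5 − 18.0000·-3.4066)/86.0000 = -0.68463, ln C = (82.0000·-3.4066 − 18.0000·-24.0392)/86.0000 = 1.78335.

k = -0.685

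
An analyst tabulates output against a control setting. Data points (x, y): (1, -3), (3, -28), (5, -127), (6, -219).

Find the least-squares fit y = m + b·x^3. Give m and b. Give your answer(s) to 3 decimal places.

Setting ∂/∂m … = 0 gives: 4·m + 369·b = -377;  369·m + 63011·b = -63938.
det = 4·63011 − 369² = 115883.
m = ((-377)·63011 − 369·(-63938))/115883 = -162025/115883; b = (4·(-63938) − 369·(-377))/115883 = -116639/115883.

m = -1.398, b = -1.007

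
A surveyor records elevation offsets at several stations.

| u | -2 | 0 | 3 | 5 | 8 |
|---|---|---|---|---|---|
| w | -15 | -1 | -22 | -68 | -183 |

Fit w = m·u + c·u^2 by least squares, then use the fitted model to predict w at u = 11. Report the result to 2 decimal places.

From the data, Σu·u = 102, Σu·u^2 = 656, Σu^2·u^2 = 4818.
Right-hand side: Σu·w = -1840, Σu^2·w = -13670.
Eliminating c: 4818·(row 1) − 656·(row 2) gives 61100·m = 4818·(-1840) − 656·(-13670) = 102400, so m = 1024/611.
Then c = ((-13670) − 656·(1024/611))/4818 = -1873/611.
At u = 11: ŵ = (1024/611)·(11) + (-1873/611)·(121) = -215369/611.

ŵ = -352.49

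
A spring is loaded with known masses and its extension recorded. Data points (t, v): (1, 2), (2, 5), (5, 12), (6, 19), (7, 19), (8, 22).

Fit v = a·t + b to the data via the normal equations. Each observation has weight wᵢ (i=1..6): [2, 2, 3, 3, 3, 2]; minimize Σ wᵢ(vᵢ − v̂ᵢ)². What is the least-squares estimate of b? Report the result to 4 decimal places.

b = -0.9871

Entries of AᵀWA: Σwᵢ·t·t = 468, Σwᵢ·t = 76, Σwᵢ·1 = 15.
Moment sums: Σwᵢ·t·v = 1297, Σwᵢ·v = 208.
AᵀWA·[a, b]ᵀ = AᵀWv becomes [[468, 76]; [76, 15]]·[a, b]ᵀ = [1297, 208]ᵀ.
Determinant 468·15 − 76² = 1244.
a = (1297·15 − 76·208)/1244 = 3647/1244; b = (468·208 − 76·1297)/1244 = -307/311.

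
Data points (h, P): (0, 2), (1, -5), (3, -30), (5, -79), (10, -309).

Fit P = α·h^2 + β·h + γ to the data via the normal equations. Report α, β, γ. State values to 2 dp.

α = -2.97, β = -1.27, γ = 0.80

With design matrix A, AᵀA = [[10707, 1153, 135]; [1153, 135, 19]; [135, 19, 5]] and AᵀP = [-33150, -3580, -421]ᵀ.
Solving the 3×3 system (Gaussian elimination) gives α = -251611/84734, β = -107631/84734, γ = 33946/42367.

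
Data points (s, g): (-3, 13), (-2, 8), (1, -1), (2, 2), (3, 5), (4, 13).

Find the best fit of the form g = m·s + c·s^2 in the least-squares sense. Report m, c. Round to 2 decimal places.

m = -1.31, c = 1.10

Sums needed: Σs·s = 43, Σs·s^2 = 65, Σs^2·s^2 = 451.
Right-hand side: Σs·g = 15, Σs^2·g = 409.
Normal equations: [[43, 65]; [65, 451]]·[m, c]ᵀ = [15, 409]ᵀ.
Δ = 43·451 − 65² = 15168.
m = (15·451 − 65·409)/15168 = -4955/3792; c = (43·409 − 65·15)/15168 = 4153/3792.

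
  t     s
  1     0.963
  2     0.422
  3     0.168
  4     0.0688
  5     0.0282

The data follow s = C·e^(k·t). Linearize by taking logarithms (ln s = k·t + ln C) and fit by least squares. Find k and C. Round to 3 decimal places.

k = -0.888, C = 2.403

With ln sᵢ as the transformed response and tᵢ as the regressor:
AᵀA = [[55.0000, 15.0000]; [15.0000, 5]], rhs = [-35.6629, -8.9292]ᵀ  (here Σt = 15.0000, Σ(t)² = 55.0000, Σln s = -8.9292, Σt·ln s = -35.6629).
Solving (det = 50.0000): k = -0.88753, ln C = 0.87673, so C = exp(0.87673) = 2.40304.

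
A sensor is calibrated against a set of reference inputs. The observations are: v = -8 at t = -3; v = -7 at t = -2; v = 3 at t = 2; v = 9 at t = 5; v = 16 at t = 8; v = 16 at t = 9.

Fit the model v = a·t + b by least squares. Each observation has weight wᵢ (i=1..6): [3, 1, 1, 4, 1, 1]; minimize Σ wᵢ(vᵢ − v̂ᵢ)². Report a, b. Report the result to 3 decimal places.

Sums needed: Σwᵢ·t·t = 280, Σwᵢ·t = 28, Σwᵢ·1 = 11.
And Σwᵢ·t·v = 544, Σwᵢ·v = 40.
So MᵀWM·[a, b]ᵀ = MᵀWv: [[280, 28]; [28, 11]]·[a, b]ᵀ = [544, 40]ᵀ.
Eliminating b: 11·(row 1) − 28·(row 2) gives 2296·a = 11·544 − 28·40 = 4864, so a = 608/287.
Then b = (40 − 28·(608/287))/11 = -72/41.

a = 2.118, b = -1.756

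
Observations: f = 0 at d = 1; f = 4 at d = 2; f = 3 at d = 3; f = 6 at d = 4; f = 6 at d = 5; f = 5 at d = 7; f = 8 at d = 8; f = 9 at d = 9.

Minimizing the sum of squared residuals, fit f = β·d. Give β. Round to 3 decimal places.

β = 1.008

Forming MᵀM = [[249]] and Mᵀf = [251]ᵀ gives MᵀM·[β]ᵀ = Mᵀf.
Hence β = 251 / 249 ≈ 1.00803.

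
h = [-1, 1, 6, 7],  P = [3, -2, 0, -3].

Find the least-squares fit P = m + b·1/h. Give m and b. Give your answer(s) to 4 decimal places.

Entries of XᵀX: Σ1 = 4, Σ1/h = 13/42, Σ1/h·1/h = 3613/1764.
Moment sums: ΣP = -2, Σ1/h·P = -38/7.
Normal equations: [[4, 13/42]; [13/42, 3613/1764]]·[m, b]ᵀ = [-2, -38/7]ᵀ.
Δ = 4·(3613/1764) − (13/42)² = 1587/196.
m = ((-2)·(3613/1764) − (13/42)·(-38/7))/(1587/196) = -4262/14283; b = (4·(-38/7) − (13/42)·(-2))/(1587/196) = -12404/4761.

m = -0.2984, b = -2.6053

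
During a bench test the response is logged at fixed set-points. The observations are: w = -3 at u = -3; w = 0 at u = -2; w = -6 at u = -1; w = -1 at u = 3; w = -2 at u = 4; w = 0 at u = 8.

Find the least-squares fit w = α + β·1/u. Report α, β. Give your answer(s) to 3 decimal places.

Forming XᵀX = [[6, -9/8]; [-9/8, 893/576]] and Xᵀw = [-12, 37/6]ᵀ gives XᵀX·[α, β]ᵀ = Xᵀw.
det = 6·(893/576) − (-9/8)² = 1543/192.
α = ((-12)·(893/576) − (-9/8)·(37/6))/(1543/192) = -2240/1543; β = (6·(37/6) − (-9/8)·(-12))/(1543/192) = 4512/1543.

α = -1.452, β = 2.924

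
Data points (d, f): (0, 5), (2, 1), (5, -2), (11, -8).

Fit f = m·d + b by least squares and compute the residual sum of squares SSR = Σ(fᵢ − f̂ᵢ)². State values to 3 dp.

Entries of AᵀA: Σd·d = 150, Σd = 18, Σ1 = 4.
Moment sums: Σd·f = -96, Σf = -4.
Normal equations: [[150, 18]; [18, 4]]·[m, b]ᵀ = [-96, -4]ᵀ.
Eliminating b: 4·(row 1) − 18·(row 2) gives 276·m = 4·(-96) − 18·(-4) = -312, so m = -26/23.
Then b = ((-4) − 18·(-26/23))/4 = 94/23.
Residuals: 21/23, -19/23, -10/23, 8/23; SSR = 42/23.

SSR = 1.826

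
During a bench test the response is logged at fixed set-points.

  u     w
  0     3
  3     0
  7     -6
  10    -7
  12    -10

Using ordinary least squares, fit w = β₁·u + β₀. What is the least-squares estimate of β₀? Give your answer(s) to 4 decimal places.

β₀ = 2.8477

AᵀA·[β₁, β₀]ᵀ = Aᵀw reads: 302·β₁ + 32·β₀ = -232;  32·β₁ + 5·β₀ = -20.
(Σu·u = 302, Σu = 32, Σ1 = 5, Σu·w = -232, Σw = -20.)
Eliminating β₀: 5·(row 1) − 32·(row 2) gives 486·β₁ = 5·(-232) − 32·(-20) = -520, so β₁ = -260/243.
Then β₀ = ((-20) − 32·(-260/243))/5 = 692/243.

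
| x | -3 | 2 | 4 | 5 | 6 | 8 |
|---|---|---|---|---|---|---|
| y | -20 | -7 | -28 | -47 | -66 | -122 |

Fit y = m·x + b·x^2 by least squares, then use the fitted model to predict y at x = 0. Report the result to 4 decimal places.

ŷ = 0.0000

The normal system AᵀA·[m, b]ᵀ = Aᵀy is [[154, 898]; [898, 6370]]·[m, b]ᵀ = [-1673, -12015]ᵀ.
det = 154·6370 − 898² = 174576.
m = ((-1673)·6370 − 898·(-12015))/174576 = 33115/43644; b = (154·(-12015) − 898·(-1673))/174576 = -86989/43644.
At x = 0: ŷ = (33115/43644)·(0) + (-86989/43644)·(0) = 0.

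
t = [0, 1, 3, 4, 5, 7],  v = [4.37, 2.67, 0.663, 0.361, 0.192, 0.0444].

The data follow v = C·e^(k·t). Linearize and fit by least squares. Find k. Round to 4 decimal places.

k = -0.6576

Let Y = ln v. Fitting Y = k·t + ln C by least squares:
Sums: Σt = 20.0000, Σ(t)² = 100.0000, Σln v = -3.7378, Σt·ln v = -34.3793.
Normal system: [[100.0000, 20.0000]; [20.0000, 6]]·[k, ln C]ᵀ = [-34.3793, -3.7378]ᵀ.
Δ = 100.0000·6 − (20.0000)² = 200.0000; k = (-34.3793·6 − 20.0000·-3.7378)/200.0000 = -0.65760, ln C = (100.0000·-3.7378 − 20.0000·-34.3793)/200.0000 = 1.56903.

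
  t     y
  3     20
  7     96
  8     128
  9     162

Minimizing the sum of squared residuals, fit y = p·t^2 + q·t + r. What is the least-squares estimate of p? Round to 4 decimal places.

p = 2.2949

Entries of AᵀA: Σt^2·t^2 = 13139, Σt^2·t = 1611, Σt^2 = 203, Σt·t = 203, Σt = 27, Σ1 = 4.
And Σt^2·y = 26198, Σt·y = 3214, Σy = 406.
Inverting the 3×3 Gram matrix, [p, q, r]ᵀ = [1035/451, -1717/451, 440/41]ᵀ.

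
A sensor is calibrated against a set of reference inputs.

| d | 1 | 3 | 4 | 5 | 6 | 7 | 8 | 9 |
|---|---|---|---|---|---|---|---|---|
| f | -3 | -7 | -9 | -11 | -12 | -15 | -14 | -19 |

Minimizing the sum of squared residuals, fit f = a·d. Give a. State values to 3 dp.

Compute the Gram sums: Σd·d = 281.
Moment sums: Σd·f = -575.
Normal equations: [[281]]·[a]ᵀ = [-575]ᵀ.
a = (-575)/281 = -2.04626.

a = -2.046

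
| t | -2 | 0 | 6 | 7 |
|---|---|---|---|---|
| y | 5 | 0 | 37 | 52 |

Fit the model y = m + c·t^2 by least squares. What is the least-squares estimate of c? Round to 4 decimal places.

c = 1.0437

Compute the Gram sums: Σ1 = 4, Σt^2 = 89, Σt^2·t^2 = 3713.
Moment sums: Σy = 94, Σt^2·y = 3900.
So XᵀX·[m, c]ᵀ = Xᵀy: [[4, 89]; [89, 3713]]·[m, c]ᵀ = [94, 3900]ᵀ.
Determinant 4·3713 − 89² = 6931.
m = (94·3713 − 89·3900)/6931 = 1922/6931; c = (4·3900 − 89·94)/6931 = 7234/6931.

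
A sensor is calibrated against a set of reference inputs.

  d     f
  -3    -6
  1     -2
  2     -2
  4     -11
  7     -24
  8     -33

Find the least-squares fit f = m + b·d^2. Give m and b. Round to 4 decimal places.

m = -1.4462, b = -0.4848

Normal-equation sums: Σ1 = 6, Σd^2 = 143, Σd^2·d^2 = 6851.
Right-hand side: Σf = -78, Σd^2·f = -3528.
Normal equations: [[6, 143]; [143, 6851]]·[m, b]ᵀ = [-78, -3528]ᵀ.
Eliminating b: 6851·(row 1) − 143·(row 2) gives 20657·m = 6851·(-78) − 143·(-3528) = -29874, so m = -2298/1589.
Then b = ((-3528) − 143·(-2298/1589))/6851 = -10014/20657.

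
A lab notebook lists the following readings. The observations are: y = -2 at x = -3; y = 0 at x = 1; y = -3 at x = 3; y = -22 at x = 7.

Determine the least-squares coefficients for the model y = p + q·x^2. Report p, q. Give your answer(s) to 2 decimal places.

p = 1.27, q = -0.47

Setting ∂/∂p … = 0 gives: 4·p + 68·q = -27;  68·p + 2564·q = -1123.
Eliminating q: 2564·(row 1) − 68·(row 2) gives 5632·p = 2564·(-27) − 68·(-1123) = 7136, so p = 223/176.
Then q = ((-1123) − 68·(223/176))/2564 = -83/176.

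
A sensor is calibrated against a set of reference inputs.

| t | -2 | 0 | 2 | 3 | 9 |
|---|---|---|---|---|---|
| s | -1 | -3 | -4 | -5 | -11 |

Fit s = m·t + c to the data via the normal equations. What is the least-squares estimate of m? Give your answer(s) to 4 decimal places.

The normal system AᵀA·[m, c]ᵀ = Aᵀs is [[98, 12]; [12, 5]]·[m, c]ᵀ = [-120, -24]ᵀ.
Δ = 98·5 − 12² = 346.
m = ((-120)·5 − 12·(-24))/346 = -156/173; c = (98·(-24) − 12·(-120))/346 = -456/173.

m = -0.9017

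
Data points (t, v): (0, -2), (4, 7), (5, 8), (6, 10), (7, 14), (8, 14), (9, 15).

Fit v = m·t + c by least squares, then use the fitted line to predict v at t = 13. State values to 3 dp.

Compute the Gram sums: Σt·t = 271, Σt = 39, Σ1 = 7.
Moment sums: Σt·v = 473, Σv = 66.
XᵀX·[m, c]ᵀ = Xᵀv becomes [[271, 39]; [39, 7]]·[m, c]ᵀ = [473, 66]ᵀ.
Determinant 271·7 − 39² = 376.
m = (473·7 − 39·66)/376 = 737/376; c = (271·66 − 39·473)/376 = -561/376.
At t = 13: v̂ = (737/376)·(13) + (-561/376)·(1) = 2255/94.

v̂ = 23.989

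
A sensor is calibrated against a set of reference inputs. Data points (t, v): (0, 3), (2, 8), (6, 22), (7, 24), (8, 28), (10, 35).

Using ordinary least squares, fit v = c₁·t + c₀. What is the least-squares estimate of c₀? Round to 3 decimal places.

With design matrix A, AᵀA = [[253, 33]; [33, 6]] and Aᵀv = [890, 120]ᵀ.
det = 253·6 − 33² = 429.
c₁ = (890·6 − 33·120)/429 = 460/143; c₀ = (253·120 − 33·890)/429 = 30/13.

c₀ = 2.308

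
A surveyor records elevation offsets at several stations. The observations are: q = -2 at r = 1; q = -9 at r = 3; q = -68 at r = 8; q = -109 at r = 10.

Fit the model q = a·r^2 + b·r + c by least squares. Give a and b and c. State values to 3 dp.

XᵀX·[a, b, c]ᵀ = Xᵀq reads: 14178·a + 1540·b + 174·c = -15335;  1540·a + 174·b + 22·c = -1663;  174·a + 22·b + 4·c = -188.
Row-reducing yields a = -17/14, b = 1105/742, c = -879/371.

a = -1.214, b = 1.489, c = -2.369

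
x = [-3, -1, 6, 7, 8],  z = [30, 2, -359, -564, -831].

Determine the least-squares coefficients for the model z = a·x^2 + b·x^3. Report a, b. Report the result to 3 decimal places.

a = -1.067, b = -1.490

The normal equations are: 7875·a + 57107·b = -93472;  57107·a + 427179·b = -697280.
Δ = 7875·427179 − 57107² = 102825176.
a = ((-93472)·427179 − 57107·(-697280))/102825176 = -13713316/12853147; b = (7875·(-697280) − 57107·(-93472))/102825176 = -19146812/12853147.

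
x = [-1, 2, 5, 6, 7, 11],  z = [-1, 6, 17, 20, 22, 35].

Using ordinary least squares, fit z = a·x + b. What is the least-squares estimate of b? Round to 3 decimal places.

b = 1.267

From the data, Σx·x = 236, Σx = 30, Σ1 = 6.
For Mᵀz: Σx·z = 757, Σz = 99.
det = 236·6 − 30² = 516.
a = (757·6 − 30·99)/516 = 131/43; b = (236·99 − 30·757)/516 = 109/86.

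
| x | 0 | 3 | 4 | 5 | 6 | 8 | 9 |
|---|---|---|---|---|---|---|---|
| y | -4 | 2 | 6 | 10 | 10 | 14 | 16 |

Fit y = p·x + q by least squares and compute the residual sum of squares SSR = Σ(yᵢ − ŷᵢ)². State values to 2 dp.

Entries of MᵀM: Σx·x = 231, Σx = 35, Σ1 = 7.
And Σx·y = 396, Σy = 54.
MᵀM·[p, q]ᵀ = Mᵀy becomes [[231, 35]; [35, 7]]·[p, q]ᵀ = [396, 54]ᵀ.
Δ = 231·7 − 35² = 392.
p = (396·7 − 35·54)/392 = 9/4; q = (231·54 − 35·396)/392 = -99/28.
Residuals: -13/28, -17/14, 15/28, 16/7, 1/28, -13/28, -5/7; SSR = 111/14.

SSR = 7.93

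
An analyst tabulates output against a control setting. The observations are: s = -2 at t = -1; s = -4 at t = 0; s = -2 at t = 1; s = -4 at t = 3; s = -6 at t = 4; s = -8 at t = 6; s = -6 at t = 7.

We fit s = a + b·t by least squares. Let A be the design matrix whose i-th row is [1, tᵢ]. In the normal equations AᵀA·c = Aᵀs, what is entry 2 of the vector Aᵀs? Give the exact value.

Entry 2 ↔ basis t, so (Aᵀs)_{2} = Σᵢ (t)·sᵢ = (-1)·(-2) + (0)·(-4) + (1)·(-2) + (3)·(-4) + (4)·(-6) + (6)·(-8) + (7)·(-6) = -126.

-126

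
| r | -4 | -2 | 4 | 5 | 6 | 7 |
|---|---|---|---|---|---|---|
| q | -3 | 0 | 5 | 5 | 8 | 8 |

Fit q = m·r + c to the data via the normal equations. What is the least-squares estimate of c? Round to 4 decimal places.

Compute the Gram sums: Σr·r = 146, Σr = 16, Σ1 = 6.
For Xᵀq: Σr·q = 161, Σq = 23.
Normal equations: [[146, 16]; [16, 6]]·[m, c]ᵀ = [161, 23]ᵀ.
det = 146·6 − 16² = 620.
m = (161·6 − 16·23)/620 = 299/310; c = (146·23 − 16·161)/620 = 391/310.

c = 1.2613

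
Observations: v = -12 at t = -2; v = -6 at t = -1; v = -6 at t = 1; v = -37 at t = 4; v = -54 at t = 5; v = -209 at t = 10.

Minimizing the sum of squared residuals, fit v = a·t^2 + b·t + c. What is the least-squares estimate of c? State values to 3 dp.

c = -3.785

Sums needed: Σt^2·t^2 = 10899, Σt^2·t = 1181, Σt^2 = 147, Σt·t = 147, Σt = 17, Σ1 = 6.
For Aᵀv: Σt^2·v = -22902, Σt·v = -2484, Σv = -324.
So AᵀA·[a, b, c]ᵀ = Aᵀv: [[10899, 1181, 147]; [1181, 147, 17]; [147, 17, 6]]·[a, b, c]ᵀ = [-22902, -2484, -324]ᵀ.
Solving the 3×3 system (Gaussian elimination) gives a = -281735/136776, b = 29/328, c = -129415/34194.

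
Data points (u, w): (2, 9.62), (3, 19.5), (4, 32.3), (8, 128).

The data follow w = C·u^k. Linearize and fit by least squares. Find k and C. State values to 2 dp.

k = 1.87, C = 2.53

Linearized form: ln w = k·ln u + ln C. From the 4 transformed points,
Σln u = 5.2575, Σ(ln u)² = 7.9333, Σln w = 13.5614, Σln u·ln w = 19.7395.
Normal system: [[7.9333, 5.2575]; [5.2575, 4]]·[k, ln C]ᵀ = [19.7395, 13.5614]ᵀ.
Δ = 7.9333·4 − (5.2575)² = 4.0919; k = (19.7395·4 − 5.2575·13.5614)/4.0919 = 1.87179, ln C = (7.9333·13.5614 − 5.2575·19.7395)/4.0919 = 0.93011, so C = exp(0.93011) = 2.53478.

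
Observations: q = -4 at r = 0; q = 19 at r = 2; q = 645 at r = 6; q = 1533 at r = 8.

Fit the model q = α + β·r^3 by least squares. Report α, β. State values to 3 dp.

α = -4.319, β = 3.003

Normal-equation sums: Σ1 = 4, Σr^3 = 736, Σr^3·r^3 = 308864.
For Mᵀq: Σq = 2193, Σr^3·q = 924368.
Normal equations: [[4, 736]; [736, 308864]]·[α, β]ᵀ = [2193, 924368]ᵀ.
Determinant 4·308864 − 736² = 693760.
α = (2193·308864 − 736·924368)/693760 = -23407/5420; β = (4·924368 − 736·2193)/693760 = 65107/21680.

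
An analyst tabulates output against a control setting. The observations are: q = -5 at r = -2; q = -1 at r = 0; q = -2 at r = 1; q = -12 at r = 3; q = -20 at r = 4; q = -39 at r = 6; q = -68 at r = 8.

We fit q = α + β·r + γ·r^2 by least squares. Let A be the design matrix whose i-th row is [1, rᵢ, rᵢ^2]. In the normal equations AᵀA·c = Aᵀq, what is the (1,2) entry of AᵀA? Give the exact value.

20

Row 1 ↔ basis 1, column 2 ↔ basis r, so (AᵀA)_{1,2} = Σᵢ r = (1)·(-2) + (1)·(0) + (1)·(1) + (1)·(3) + (1)·(4) + (1)·(6) + (1)·(8) = 20.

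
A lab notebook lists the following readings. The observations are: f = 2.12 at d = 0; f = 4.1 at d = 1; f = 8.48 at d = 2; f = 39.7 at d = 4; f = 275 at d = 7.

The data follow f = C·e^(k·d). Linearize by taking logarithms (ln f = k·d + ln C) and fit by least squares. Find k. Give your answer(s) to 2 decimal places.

k = 0.70

Let Y = ln f. Fitting Y = k·d + ln C by least squares:
Sums: Σd = 14.0000, Σ(d)² = 70.0000, Σln f = 13.5982, Σd·ln f = 59.7292.
Normal system: [[70.0000, 14.0000]; [14.0000, 5]]·[k, ln C]ᵀ = [59.7292, 13.5982]ᵀ.
Solving (det = 154.0000): k = 0.70306, ln C = 0.75109.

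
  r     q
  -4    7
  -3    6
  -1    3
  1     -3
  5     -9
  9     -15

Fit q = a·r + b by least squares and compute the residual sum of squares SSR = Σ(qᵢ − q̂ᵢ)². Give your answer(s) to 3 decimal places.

Forming MᵀM = [[133, 7]; [7, 6]] and Mᵀq = [-232, -11]ᵀ gives MᵀM·[a, b]ᵀ = Mᵀq.
Determinant 133·6 − 7² = 749.
a = ((-232)·6 − 7·(-11))/749 = -1315/749; b = (133·(-11) − 7·(-232))/749 = 23/107.
Residuals: -178/749, 388/749, 771/749, -1093/749, -327/749, 439/749; SSR = 3032/749.

SSR = 4.048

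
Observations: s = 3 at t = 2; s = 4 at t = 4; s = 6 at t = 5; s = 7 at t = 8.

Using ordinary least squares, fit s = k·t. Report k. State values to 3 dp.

The normal equations are: 109·k = 108.
k = 108/109 = 0.990826.

k = 0.991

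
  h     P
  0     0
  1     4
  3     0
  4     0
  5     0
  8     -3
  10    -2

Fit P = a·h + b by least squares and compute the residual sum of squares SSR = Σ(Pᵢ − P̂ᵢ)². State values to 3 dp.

SSR = 12.575

Forming MᵀM = [[215, 31]; [31, 7]] and MᵀP = [-40, -1]ᵀ gives MᵀM·[a, b]ᵀ = MᵀP.
Determinant 215·7 − 31² = 544.
a = ((-40)·7 − 31·(-1))/544 = -249/544; b = (215·(-1) − 31·(-40))/544 = 1025/544.
Residuals: -1025/544, 175/68, -139/272, -29/544, 55/136, -665/544, 377/544; SSR = 6841/544.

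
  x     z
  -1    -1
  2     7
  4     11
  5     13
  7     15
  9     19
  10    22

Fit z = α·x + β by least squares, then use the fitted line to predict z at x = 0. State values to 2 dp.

Sums needed: Σx·x = 276, Σx = 36, Σ1 = 7.
Moment sums: Σx·z = 620, Σz = 86.
Δ = 276·7 − 36² = 636.
α = (620·7 − 36·86)/636 = 311/159; β = (276·86 − 36·620)/636 = 118/53.
At x = 0: ẑ = (311/159)·(0) + (118/53)·(1) = 118/53.

ẑ = 2.23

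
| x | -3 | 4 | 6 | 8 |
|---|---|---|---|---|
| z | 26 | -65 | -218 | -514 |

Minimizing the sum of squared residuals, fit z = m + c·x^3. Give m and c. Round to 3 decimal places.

Setting ∂/∂m … = 0 gives: 4·m + 765·c = -771;  765·m + 313625·c = -315118.
Eliminating c: 313625·(row 1) − 765·(row 2) gives 669275·m = 313625·(-771) − 765·(-315118) = -739605, so m = -147921/133855.
Then c = ((-315118) − 765·(-147921/133855))/313625 = -670657/669275.

m = -1.105, c = -1.002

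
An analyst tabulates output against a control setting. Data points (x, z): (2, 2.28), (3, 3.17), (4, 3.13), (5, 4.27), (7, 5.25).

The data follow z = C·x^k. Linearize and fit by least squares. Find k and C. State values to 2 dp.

k = 0.65, C = 1.45

Taking logs, ln z = k·ln x + ln C, so regress ln z on ln x.
Σln x = 6.7334, Σ(ln x)² = 9.9861, Σln z = 6.2288, Σln x·ln z = 8.9836.
Equations: 9.9861·k + 6.7334·ln C = 8.9836;  6.7334·k + 5·ln C = 6.2288.
Δ = 9.9861·5 − (6.7334)² = 4.5917; k = (8.9836·5 − 6.7334·6.2288)/4.5917 = 0.64841, ln C = (9.9861·6.2288 − 6.7334·8.9836)/4.5917 = 0.37256, so C = exp(0.37256) = 1.45144.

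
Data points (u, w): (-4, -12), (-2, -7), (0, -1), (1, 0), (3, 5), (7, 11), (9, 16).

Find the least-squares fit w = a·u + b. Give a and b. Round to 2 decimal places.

The normal equations are: 160·a + 14·b = 298;  14·a + 7·b = 12.
Δ = 160·7 − 14² = 924.
a = (298·7 − 14·12)/924 = 137/66; b = (160·12 − 14·298)/924 = -563/231.

a = 2.08, b = -2.44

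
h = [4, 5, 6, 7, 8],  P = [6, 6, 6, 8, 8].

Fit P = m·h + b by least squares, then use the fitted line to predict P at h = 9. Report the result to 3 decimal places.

P̂ = 8.600

Sums needed: Σh·h = 190, Σh = 30, Σ1 = 5.
Moment sums: Σh·P = 210, ΣP = 34.
Determinant 190·5 − 30² = 50.
m = (210·5 − 30·34)/50 = 3/5; b = (190·34 − 30·210)/50 = 16/5.
At h = 9: P̂ = (3/5)·(9) + (16/5)·(1) = 43/5.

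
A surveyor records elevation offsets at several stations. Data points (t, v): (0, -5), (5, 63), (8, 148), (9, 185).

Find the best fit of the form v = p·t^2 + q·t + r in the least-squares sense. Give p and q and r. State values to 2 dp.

p = 1.88, q = 4.15, r = -4.96

Sums needed: Σt^2·t^2 = 11282, Σt^2·t = 1366, Σt^2 = 170, Σt·t = 170, Σt = 22, Σ1 = 4.
Moment sums: Σt^2·v = 26032, Σt·v = 3164, Σv = 391.
Inverting the 3×3 Gram matrix, [p, q, r]ᵀ = [2041/1086, 2255/543, -1797/362]ᵀ.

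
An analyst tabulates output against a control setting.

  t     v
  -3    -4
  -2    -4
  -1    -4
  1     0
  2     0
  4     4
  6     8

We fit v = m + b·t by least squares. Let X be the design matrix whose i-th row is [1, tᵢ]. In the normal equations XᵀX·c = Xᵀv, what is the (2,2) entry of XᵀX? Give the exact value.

Row 2 ↔ basis t, column 2 ↔ basis t, so (XᵀX)_{2,2} = Σᵢ (t)·(t) = (-3)·(-3) + (-2)·(-2) + (-1)·(-1) + (1)·(1) + (2)·(2) + (4)·(4) + (6)·(6) = 71.

71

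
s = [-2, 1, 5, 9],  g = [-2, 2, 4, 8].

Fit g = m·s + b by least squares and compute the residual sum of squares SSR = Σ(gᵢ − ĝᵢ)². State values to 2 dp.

SSR = 1.37

Compute the Gram sums: Σs·s = 111, Σs = 13, Σ1 = 4.
And Σs·g = 98, Σg = 12.
So MᵀM·[m, b]ᵀ = Mᵀg: [[111, 13]; [13, 4]]·[m, b]ᵀ = [98, 12]ᵀ.
det = 111·4 − 13² = 275.
m = (98·4 − 13·12)/275 = 236/275; b = (111·12 − 13·98)/275 = 58/275.
Residuals: -136/275, 256/275, -138/275, 18/275; SSR = 376/275.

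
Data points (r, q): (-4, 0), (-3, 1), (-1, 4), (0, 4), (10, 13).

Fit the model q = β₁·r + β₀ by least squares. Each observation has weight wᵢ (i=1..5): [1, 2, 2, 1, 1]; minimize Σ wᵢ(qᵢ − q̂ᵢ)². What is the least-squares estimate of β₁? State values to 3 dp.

From the data, Σwᵢ·r·r = 136, Σwᵢ·r = -2, Σwᵢ·1 = 7.
Right-hand side: Σwᵢ·r·q = 116, Σwᵢ·q = 27.
AᵀWA·[β₁, β₀]ᵀ = AᵀWq becomes [[136, -2]; [-2, 7]]·[β₁, β₀]ᵀ = [116, 27]ᵀ.
Eliminating β₀: 7·(row 1) − (-2)·(row 2) gives 948·β₁ = 7·116 − (-2)·27 = 866, so β₁ = 433/474.
Then β₀ = (27 − (-2)·(433/474))/7 = 976/237.

β₁ = 0.914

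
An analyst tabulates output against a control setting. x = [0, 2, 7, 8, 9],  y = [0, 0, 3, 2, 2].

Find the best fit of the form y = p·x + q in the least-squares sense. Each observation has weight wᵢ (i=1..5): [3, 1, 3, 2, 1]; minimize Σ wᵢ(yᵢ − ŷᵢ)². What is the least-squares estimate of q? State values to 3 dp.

q = -0.019

Setting ∂/∂p … = 0 gives: 360·p + 48·q = 113;  48·p + 10·q = 15.
(Σwᵢ·x·x = 360, Σwᵢ·x = 48, Σwᵢ·1 = 10, Σwᵢ·x·y = 113, Σwᵢ·y = 15.)
det = 360·10 − 48² = 1296.
p = (113·10 − 48·15)/1296 = 205/648; q = (360·15 − 48·113)/1296 = -1/54.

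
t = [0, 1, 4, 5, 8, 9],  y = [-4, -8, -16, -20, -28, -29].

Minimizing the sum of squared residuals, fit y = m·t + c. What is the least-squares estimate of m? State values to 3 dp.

Setting ∂/∂m … = 0 gives: 187·m + 27·c = -657;  27·m + 6·c = -105.
Δ = 187·6 − 27² = 393.
m = ((-657)·6 − 27·(-105))/393 = -369/131; c = (187·(-105) − 27·(-657))/393 = -632/131.

m = -2.817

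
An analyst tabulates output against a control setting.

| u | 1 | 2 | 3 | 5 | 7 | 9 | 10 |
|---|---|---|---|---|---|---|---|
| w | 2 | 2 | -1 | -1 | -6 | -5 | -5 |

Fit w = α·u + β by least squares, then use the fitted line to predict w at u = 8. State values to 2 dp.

ŵ = -4.40

From the data, Σu·u = 269, Σu = 37, Σ1 = 7.
Right-hand side: Σu·w = -139, Σw = -14.
So XᵀX·[α, β]ᵀ = Xᵀw: [[269, 37]; [37, 7]]·[α, β]ᵀ = [-139, -14]ᵀ.
Eliminating β: 7·(row 1) − 37·(row 2) gives 514·α = 7·(-139) − 37·(-14) = -455, so α = -455/514.
Then β = ((-14) − 37·(-455/514))/7 = 1377/514.
At u = 8: ŵ = (-455/514)·(8) + (1377/514)·(1) = -2263/514.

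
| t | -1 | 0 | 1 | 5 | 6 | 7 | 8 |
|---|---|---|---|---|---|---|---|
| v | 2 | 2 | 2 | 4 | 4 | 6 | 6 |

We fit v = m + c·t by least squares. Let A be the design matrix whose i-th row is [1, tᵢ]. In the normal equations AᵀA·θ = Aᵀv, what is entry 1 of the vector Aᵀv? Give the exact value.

Entry 1 ↔ basis 1, so (Aᵀv)_{1} = Σᵢ vᵢ = (1)·(2) + (1)·(2) + (1)·(2) + (1)·(4) + (1)·(4) + (1)·(6) + (1)·(6) = 26.

26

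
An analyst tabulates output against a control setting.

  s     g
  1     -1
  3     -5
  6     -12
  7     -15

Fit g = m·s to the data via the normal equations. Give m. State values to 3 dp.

Forming XᵀX = [[95]] and Xᵀg = [-193]ᵀ gives XᵀX·[m]ᵀ = Xᵀg.
m = (-193)/95 = -2.03158.

m = -2.032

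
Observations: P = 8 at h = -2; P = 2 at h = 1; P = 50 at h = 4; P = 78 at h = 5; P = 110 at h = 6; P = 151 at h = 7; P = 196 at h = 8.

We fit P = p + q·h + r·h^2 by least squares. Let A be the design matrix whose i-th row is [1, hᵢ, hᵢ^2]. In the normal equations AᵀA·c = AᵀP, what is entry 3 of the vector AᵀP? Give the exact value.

Entry 3 ↔ basis h^2, so (AᵀP)_{3} = Σᵢ (h^2)·Pᵢ = (4)·(8) + (1)·(2) + (16)·(50) + (25)·(78) + (36)·(110) + (49)·(151) + (64)·(196) = 26687.

26687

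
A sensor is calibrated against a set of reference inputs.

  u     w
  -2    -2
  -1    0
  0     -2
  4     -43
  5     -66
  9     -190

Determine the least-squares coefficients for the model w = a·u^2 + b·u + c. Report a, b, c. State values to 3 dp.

From the data, Σu^2·u^2 = 7459, Σu^2·u = 909, Σu^2 = 127, Σu·u = 127, Σu = 15, Σ1 = 6.
Moment sums: Σu^2·w = -17736, Σu·w = -2208, Σw = -303.
MᵀM·[a, b, c]ᵀ = Mᵀw becomes [[7459, 909, 127]; [909, 127, 15]; [127, 15, 6]]·[a, b, c]ᵀ = [-17736, -2208, -303]ᵀ.
Row-reducing yields a = -466179/231352, b = -668505/231352, c = -72279/115676.

a = -2.015, b = -2.890, c = -0.625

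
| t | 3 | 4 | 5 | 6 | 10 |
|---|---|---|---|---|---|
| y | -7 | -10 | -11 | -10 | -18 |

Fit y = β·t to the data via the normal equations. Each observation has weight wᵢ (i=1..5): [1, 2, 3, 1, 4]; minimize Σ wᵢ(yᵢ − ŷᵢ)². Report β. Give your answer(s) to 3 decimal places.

XᵀWX·[β]ᵀ = XᵀWy reads: 552·β = -1046.
Hence β = -1046 / 552 ≈ -1.89493.

β = -1.895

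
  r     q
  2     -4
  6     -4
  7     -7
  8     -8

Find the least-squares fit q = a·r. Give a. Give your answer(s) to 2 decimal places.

Entries of MᵀM: Σr·r = 153.
Right-hand side: Σr·q = -145.
Hence a = -145 / 153 ≈ -0.947712.

a = -0.95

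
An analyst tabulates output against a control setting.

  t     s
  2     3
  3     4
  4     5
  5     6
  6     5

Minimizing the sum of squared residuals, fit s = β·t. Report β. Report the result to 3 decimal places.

Normal-equation sums: Σt·t = 90.
Right-hand side: Σt·s = 98.
So MᵀM·[β]ᵀ = Mᵀs: [[90]]·[β]ᵀ = [98]ᵀ.
β = 98/90 = 1.08889.

β = 1.089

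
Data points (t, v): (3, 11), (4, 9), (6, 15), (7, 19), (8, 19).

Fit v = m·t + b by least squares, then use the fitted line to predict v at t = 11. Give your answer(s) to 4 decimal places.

Forming AᵀA = [[174, 28]; [28, 5]] and Aᵀv = [444, 73]ᵀ gives AᵀA·[m, b]ᵀ = Aᵀv.
Eliminating b: 5·(row 1) − 28·(row 2) gives 86·m = 5·444 − 28·73 = 176, so m = 88/43.
Then b = (73 − 28·(88/43))/5 = 135/43.
At t = 11: v̂ = (88/43)·(11) + (135/43)·(1) = 1103/43.

v̂ = 25.6512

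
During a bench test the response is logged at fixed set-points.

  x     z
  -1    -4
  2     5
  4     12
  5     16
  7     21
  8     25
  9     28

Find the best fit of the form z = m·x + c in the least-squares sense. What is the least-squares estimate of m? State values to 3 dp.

m = 3.216

From the data, Σx·x = 240, Σx = 34, Σ1 = 7.
Right-hand side: Σx·z = 741, Σz = 103.
So MᵀM·[m, c]ᵀ = Mᵀz: [[240, 34]; [34, 7]]·[m, c]ᵀ = [741, 103]ᵀ.
Determinant 240·7 − 34² = 524.
m = (741·7 − 34·103)/524 = 1685/524; c = (240·103 − 34·741)/524 = -237/262.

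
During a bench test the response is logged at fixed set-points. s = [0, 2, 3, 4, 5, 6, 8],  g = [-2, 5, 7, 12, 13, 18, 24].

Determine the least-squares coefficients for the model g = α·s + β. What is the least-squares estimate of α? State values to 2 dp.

MᵀM·[α, β]ᵀ = Mᵀg reads: 154·α + 28·β = 444;  28·α + 7·β = 77.
det = 154·7 − 28² = 294.
α = (444·7 − 28·77)/294 = 68/21; β = (154·77 − 28·444)/294 = -41/21.

α = 3.24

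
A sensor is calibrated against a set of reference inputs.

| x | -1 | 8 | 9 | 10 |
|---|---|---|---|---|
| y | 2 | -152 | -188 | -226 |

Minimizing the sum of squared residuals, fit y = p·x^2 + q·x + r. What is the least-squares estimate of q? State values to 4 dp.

The normal system MᵀM·[p, q, r]ᵀ = Mᵀy is [[20658, 2240, 246]; [2240, 246, 26]; [246, 26, 4]]·[p, q, r]ᵀ = [-47554, -5170, -564]ᵀ.
Solving the 3×3 system (Gaussian elimination) gives p = -6693/3713, q = -16807/3713, r = -2668/3713.

q = -4.5265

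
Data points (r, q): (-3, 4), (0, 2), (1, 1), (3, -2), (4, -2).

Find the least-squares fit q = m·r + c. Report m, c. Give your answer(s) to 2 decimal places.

m = -0.93, c = 1.53

The normal system AᵀA·[m, c]ᵀ = Aᵀq is [[35, 5]; [5, 5]]·[m, c]ᵀ = [-25, 3]ᵀ.
Eliminating c: 5·(row 1) − 5·(row 2) gives 150·m = 5·(-25) − 5·3 = -140, so m = -14/15.
Then c = (3 − 5·(-14/15))/5 = 23/15.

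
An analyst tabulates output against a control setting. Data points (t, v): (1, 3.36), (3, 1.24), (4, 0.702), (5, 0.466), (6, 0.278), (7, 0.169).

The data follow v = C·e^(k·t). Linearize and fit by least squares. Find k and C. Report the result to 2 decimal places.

k = -0.50, C = 5.45

Linearized form: ln v = k·t + ln C. From the 6 transformed points,
AᵀA = [[136.0000, 26.0000]; [26.0000, 6]], rhs = [-23.5017, -2.7483]ᵀ  (here Σt = 26.0000, Σ(t)² = 136.0000, Σln v = -2.7483, Σt·ln v = -23.5017).
Solving (det = 140.0000): k = -0.49681, ln C = 1.69479, so C = exp(1.69479) = 5.44549.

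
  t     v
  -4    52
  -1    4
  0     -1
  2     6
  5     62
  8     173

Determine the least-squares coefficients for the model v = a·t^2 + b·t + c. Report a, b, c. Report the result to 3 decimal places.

a = 2.944, b = -1.792, c = -1.659

Entries of MᵀM: Σt^2·t^2 = 4994, Σt^2·t = 580, Σt^2 = 110, Σt·t = 110, Σt = 10, Σ1 = 6.
And Σt^2·v = 13482, Σt·v = 1494, Σv = 296.
Inverting the 3×3 Gram matrix, [a, b, c]ᵀ = [845/287, -2571/1435, -68/41]ᵀ.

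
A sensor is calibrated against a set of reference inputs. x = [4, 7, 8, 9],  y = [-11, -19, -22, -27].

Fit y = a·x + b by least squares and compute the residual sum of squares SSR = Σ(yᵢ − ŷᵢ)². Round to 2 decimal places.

Entries of AᵀA: Σx·x = 210, Σx = 28, Σ1 = 4.
For Aᵀy: Σx·y = -596, Σy = -79.
Eliminating b: 4·(row 1) − 28·(row 2) gives 56·a = 4·(-596) − 28·(-79) = -172, so a = -43/14.
Then b = ((-79) − 28·(-43/14))/4 = 7/4.
Residuals: -13/28, 3/4, 23/28, -31/28; SSR = 75/28.

SSR = 2.68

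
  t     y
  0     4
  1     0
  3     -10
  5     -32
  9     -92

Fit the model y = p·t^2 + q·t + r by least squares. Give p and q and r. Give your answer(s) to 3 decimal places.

p = -0.925, q = -2.349, r = 3.925

Forming AᵀA = [[7268, 882, 116]; [882, 116, 18]; [116, 18, 5]] and Aᵀy = [-8342, -1018, -130]ᵀ gives AᵀA·[p, q, r]ᵀ = Aᵀy.
Solving the 3×3 system (Gaussian elimination) gives p = -21589/23331, q = -18269/7777, r = 8324/2121.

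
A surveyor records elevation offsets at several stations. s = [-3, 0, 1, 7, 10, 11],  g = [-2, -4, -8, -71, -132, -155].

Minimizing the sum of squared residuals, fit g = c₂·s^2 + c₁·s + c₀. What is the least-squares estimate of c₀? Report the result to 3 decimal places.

Sums needed: Σs^2·s^2 = 27124, Σs^2·s = 2648, Σs^2 = 280, Σs·s = 280, Σs = 26, Σ1 = 6.
And Σs^2·g = -35460, Σs·g = -3524, Σg = -372.
Normal equations: [[27124, 2648, 280]; [2648, 280, 26]; [280, 26, 6]]·[c₂, c₁, c₀]ᵀ = [-35460, -3524, -372]ᵀ.
Row-reducing yields c₂ = -107119/110247, c₁ = -341308/110247, c₀ = -119142/36749.

c₀ = -3.242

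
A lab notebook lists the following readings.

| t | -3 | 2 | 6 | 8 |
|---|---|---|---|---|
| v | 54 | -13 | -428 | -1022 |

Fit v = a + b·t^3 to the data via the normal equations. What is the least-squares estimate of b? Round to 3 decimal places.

From the data, Σ1 = 4, Σt^3 = 709, Σt^3·t^3 = 309593.
For Mᵀv: Σv = -1409, Σt^3·v = -617274.
Eliminating b: 309593·(row 1) − 709·(row 2) gives 735691·a = 309593·(-1409) − 709·(-617274) = 1430729, so a = 1430729/735691.
Then b = ((-617274) − 709·(1430729/735691))/309593 = -1470115/735691.

b = -1.998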